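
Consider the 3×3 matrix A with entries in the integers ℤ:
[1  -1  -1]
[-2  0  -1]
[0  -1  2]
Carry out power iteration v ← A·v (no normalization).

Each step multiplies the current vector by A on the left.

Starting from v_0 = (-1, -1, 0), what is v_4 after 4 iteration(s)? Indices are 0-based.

v_4 = (-9, 3, -4)

v_0 = (-1, -1, 0).
v_1 = A·v_0 = (0, 2, 1).
v_2 = A·v_1 = (-3, -1, 0).
v_3 = A·v_2 = (-2, 6, 1).
v_4 = A·v_3 = (-9, 3, -4).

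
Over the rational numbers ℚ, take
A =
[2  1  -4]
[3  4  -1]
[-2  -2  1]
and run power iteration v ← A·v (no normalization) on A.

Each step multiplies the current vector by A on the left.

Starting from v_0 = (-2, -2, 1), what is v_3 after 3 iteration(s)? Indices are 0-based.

v_0 = (-2, -2, 1).
v_1 = A·v_0 = (-10, -15, 9).
v_2 = A·v_1 = (-71, -99, 59).
v_3 = A·v_2 = (-477, -668, 399).

v_3 = (-477, -668, 399)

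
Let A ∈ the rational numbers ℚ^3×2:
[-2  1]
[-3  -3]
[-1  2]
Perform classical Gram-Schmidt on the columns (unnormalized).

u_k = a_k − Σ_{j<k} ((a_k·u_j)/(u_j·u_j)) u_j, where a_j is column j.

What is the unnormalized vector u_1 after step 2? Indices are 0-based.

Step 1: u_0 = a_0 = (-2, -3, -1).
Step 2: u_1 = a_1 − (5/14)·u_0 = (12/7, -27/14, 33/14).

u_1 = (12/7, -27/14, 33/14)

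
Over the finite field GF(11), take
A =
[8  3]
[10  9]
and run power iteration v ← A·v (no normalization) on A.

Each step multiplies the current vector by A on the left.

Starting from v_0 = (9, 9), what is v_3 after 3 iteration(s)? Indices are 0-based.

v_0 = (9, 9).
v_1 = A·v_0 = (0, 6).
v_2 = A·v_1 = (7, 10).
v_3 = A·v_2 = (9, 6).

v_3 = (9, 6)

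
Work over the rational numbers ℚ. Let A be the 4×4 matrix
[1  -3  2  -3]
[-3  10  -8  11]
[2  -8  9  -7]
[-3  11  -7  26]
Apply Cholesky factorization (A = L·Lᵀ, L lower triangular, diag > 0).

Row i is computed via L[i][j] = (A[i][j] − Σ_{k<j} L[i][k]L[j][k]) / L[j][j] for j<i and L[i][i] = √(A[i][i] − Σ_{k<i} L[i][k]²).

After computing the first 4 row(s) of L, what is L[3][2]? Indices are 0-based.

Step 1: L[0][0] = √(1) = 1.
  L[1][0] = (-3) / L[0][0] = -3.
Step 2: L[1][1] = √(1) = 1.
  L[2][0] = (2) / L[0][0] = 2.
  L[2][1] = (-2) / L[1][1] = -2.
Step 3: L[2][2] = √(1) = 1.
  L[3][0] = (-3) / L[0][0] = -3.
  L[3][1] = (2) / L[1][1] = 2.
  L[3][2] = (3) / L[2][2] = 3.
Step 4: L[3][3] = √(4) = 2.

L[3][2] = 3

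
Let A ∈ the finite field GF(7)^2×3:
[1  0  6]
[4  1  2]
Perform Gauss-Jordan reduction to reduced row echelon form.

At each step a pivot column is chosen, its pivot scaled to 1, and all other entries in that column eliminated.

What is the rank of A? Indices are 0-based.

step 1: normalize row 0 (÷1) = (1, 0, 6)
  row 1: subtract 4×row0 = (0, 1, 6)
step 2: normalize row 1 (÷1) = (0, 1, 6)

rank = 2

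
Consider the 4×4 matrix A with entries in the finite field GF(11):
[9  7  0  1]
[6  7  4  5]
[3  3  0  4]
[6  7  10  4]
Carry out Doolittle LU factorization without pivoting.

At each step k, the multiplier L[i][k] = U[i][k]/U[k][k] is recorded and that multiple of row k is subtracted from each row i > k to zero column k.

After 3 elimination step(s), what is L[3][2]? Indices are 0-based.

L[3][2] = 3

Step 1: pivot at (0,0) is 9.
  row1 ← row1 − (8)·row0  ⇒  L[1][0]=8, U row1=(0, 6, 4, 8)
  row2 ← row2 − (4)·row0  ⇒  L[2][0]=4, U row2=(0, 8, 0, 0)
  row3 ← row3 − (8)·row0  ⇒  L[3][0]=8, U row3=(0, 6, 10, 7)
Step 2: pivot at (1,1) is 6.
  row2 ← row2 − (5)·row1  ⇒  L[2][1]=5, U row2=(0, 0, 2, 4)
  row3 ← row3 − (1)·row1  ⇒  L[3][1]=1, U row3=(0, 0, 6, 10)
Step 3: pivot at (2,2) is 2.
  row3 ← row3 − (3)·row2  ⇒  L[3][2]=3, U row3=(0, 0, 0, 9)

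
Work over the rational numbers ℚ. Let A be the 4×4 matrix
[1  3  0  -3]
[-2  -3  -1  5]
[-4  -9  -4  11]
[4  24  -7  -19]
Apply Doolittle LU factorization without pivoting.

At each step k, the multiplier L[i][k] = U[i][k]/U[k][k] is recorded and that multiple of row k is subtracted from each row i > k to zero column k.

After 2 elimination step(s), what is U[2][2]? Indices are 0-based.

U[2][2] = -3

Step 1: pivot at (0,0) is 1.
  row1 ← row1 − (-2)·row0  ⇒  L[1][0]=-2, U row1=(0, 3, -1, -1)
  row2 ← row2 − (-4)·row0  ⇒  L[2][0]=-4, U row2=(0, 3, -4, -1)
  row3 ← row3 − (4)·row0  ⇒  L[3][0]=4, U row3=(0, 12, -7, -7)
Step 2: pivot at (1,1) is 3.
  row2 ← row2 − (1)·row1  ⇒  L[2][1]=1, U row2=(0, 0, -3, 0)
  row3 ← row3 − (4)·row1  ⇒  L[3][1]=4, U row3=(0, 0, -3, -3)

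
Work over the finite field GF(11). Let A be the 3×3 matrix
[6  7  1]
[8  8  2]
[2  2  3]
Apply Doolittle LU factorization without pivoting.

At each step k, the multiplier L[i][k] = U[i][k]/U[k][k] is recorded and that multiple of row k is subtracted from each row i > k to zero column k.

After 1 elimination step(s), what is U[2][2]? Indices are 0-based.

Step 1: pivot at (0,0) is 6.
  row1 ← row1 − (5)·row0  ⇒  L[1][0]=5, U row1=(0, 6, 8)
  row2 ← row2 − (4)·row0  ⇒  L[2][0]=4, U row2=(0, 7, 10)

U[2][2] = 10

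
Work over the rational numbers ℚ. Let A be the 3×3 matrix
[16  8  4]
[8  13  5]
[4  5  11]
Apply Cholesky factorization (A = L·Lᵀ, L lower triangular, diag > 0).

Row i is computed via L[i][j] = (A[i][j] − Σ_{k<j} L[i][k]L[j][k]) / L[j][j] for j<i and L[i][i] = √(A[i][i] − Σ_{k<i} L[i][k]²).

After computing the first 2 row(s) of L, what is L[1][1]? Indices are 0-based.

Step 1: L[0][0] = √(16) = 4.
  L[1][0] = (8) / L[0][0] = 2.
Step 2: L[1][1] = √(9) = 3.

L[1][1] = 3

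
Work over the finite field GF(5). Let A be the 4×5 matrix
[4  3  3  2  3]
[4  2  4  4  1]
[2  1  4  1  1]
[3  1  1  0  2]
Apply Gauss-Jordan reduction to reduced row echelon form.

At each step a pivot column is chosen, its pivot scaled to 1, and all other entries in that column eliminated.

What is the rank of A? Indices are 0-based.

pivot(0,0)=4: scale R0 → (1, 2, 2, 3, 2)
  clear (1,0): R1 −= (4)R0 → (0, 4, 1, 2, 3)
  clear (2,0): R2 −= (2)R0 → (0, 2, 0, 0, 2)
  clear (3,0): R3 −= (3)R0 → (0, 0, 0, 1, 1)
pivot(1,1)=4: scale R1 → (0, 1, 4, 3, 2)
  clear (0,1): R0 −= (2)R1 → (1, 0, 4, 2, 3)
  clear (2,1): R2 −= (2)R1 → (0, 0, 2, 4, 3)
pivot(2,2)=2: scale R2 → (0, 0, 1, 2, 4)
  clear (0,2): R0 −= (4)R2 → (1, 0, 0, 4, 2)
  clear (1,2): R1 −= (4)R2 → (0, 1, 0, 0, 1)
pivot(3,3)=1: scale R3 → (0, 0, 0, 1, 1)
  clear (0,3): R0 −= (4)R3 → (1, 0, 0, 0, 3)
  clear (2,3): R2 −= (2)R3 → (0, 0, 1, 0, 2)

rank = 4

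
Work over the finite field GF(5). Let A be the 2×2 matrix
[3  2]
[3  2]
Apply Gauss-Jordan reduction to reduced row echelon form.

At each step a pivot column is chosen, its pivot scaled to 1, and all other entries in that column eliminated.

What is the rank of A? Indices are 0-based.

pivot(0,0)=3: scale R0 → (1, 4)
  clear (1,0): R1 −= (3)R0 → (0, 0)
col 1: no nonzero at/below row 1; advance.

rank = 1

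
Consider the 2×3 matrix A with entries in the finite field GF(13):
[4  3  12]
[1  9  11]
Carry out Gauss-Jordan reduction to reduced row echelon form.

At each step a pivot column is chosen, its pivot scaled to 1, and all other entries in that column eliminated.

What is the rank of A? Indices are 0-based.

step 1: normalize row 0 (÷4) = (1, 4, 3)
  row 1: subtract 1×row0 = (0, 5, 8)
step 2: normalize row 1 (÷5) = (0, 1, 12)
  row 0: subtract 4×row1 = (1, 0, 7)

rank = 2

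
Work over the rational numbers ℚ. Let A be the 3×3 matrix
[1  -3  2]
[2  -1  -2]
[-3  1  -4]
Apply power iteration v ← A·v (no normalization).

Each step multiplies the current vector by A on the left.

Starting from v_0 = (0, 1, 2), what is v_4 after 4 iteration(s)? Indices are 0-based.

v_4 = (20, 145, 266)

v_0 = (0, 1, 2).
v_1 = A·v_0 = (1, -5, -7).
v_2 = A·v_1 = (2, 21, 20).
v_3 = A·v_2 = (-21, -57, -65).
v_4 = A·v_3 = (20, 145, 266).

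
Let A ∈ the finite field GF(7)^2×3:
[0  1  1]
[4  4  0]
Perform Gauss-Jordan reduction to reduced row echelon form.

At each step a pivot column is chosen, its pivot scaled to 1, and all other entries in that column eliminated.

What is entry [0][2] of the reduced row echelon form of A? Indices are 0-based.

step 1: exchange rows 0,1
step 1: normalize row 0 (÷4) = (1, 1, 0)
step 2: normalize row 1 (÷1) = (0, 1, 1)
  row 0: subtract 1×row1 = (1, 0, 6)

M[0][2] = 6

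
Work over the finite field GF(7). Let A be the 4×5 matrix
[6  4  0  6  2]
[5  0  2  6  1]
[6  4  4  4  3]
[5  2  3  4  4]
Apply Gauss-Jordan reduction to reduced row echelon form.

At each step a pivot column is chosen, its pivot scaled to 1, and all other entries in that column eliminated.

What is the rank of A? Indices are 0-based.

rank = 4

pivot(0,0)=6: scale R0 → (1, 3, 0, 1, 5)
  clear (1,0): R1 −= (5)R0 → (0, 6, 2, 1, 4)
  clear (2,0): R2 −= (6)R0 → (0, 0, 4, 5, 1)
  clear (3,0): R3 −= (5)R0 → (0, 1, 3, 6, 0)
pivot(1,1)=6: scale R1 → (0, 1, 5, 6, 3)
  clear (0,1): R0 −= (3)R1 → (1, 0, 6, 4, 3)
  clear (3,1): R3 −= (1)R1 → (0, 0, 5, 0, 4)
pivot(2,2)=4: scale R2 → (0, 0, 1, 3, 2)
  clear (0,2): R0 −= (6)R2 → (1, 0, 0, 0, 5)
  clear (1,2): R1 −= (5)R2 → (0, 1, 0, 5, 0)
  clear (3,2): R3 −= (5)R2 → (0, 0, 0, 6, 1)
pivot(3,3)=6: scale R3 → (0, 0, 0, 1, 6)
  clear (1,3): R1 −= (5)R3 → (0, 1, 0, 0, 5)
  clear (2,3): R2 −= (3)R3 → (0, 0, 1, 0, 5)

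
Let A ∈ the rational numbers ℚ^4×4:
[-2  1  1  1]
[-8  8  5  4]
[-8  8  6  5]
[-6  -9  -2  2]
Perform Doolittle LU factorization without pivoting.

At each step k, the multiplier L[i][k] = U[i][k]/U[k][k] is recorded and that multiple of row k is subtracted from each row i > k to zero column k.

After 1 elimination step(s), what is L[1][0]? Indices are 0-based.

k=0: U[0][0]=-2
  eliminate (1,0): mult=4, new row 1: (0, 4, 1, 0); set L[1][0]=4
  eliminate (2,0): mult=4, new row 2: (0, 4, 2, 1); set L[2][0]=4
  eliminate (3,0): mult=3, new row 3: (0, -12, -5, -1); set L[3][0]=3

L[1][0] = 4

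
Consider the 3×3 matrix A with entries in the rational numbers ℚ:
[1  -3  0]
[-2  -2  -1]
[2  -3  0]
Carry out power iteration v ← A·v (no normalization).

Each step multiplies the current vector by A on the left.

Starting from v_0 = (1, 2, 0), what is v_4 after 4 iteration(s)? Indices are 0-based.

v_4 = (193, 354, 128)

v_0 = (1, 2, 0).
v_1 = A·v_0 = (-5, -6, -4).
v_2 = A·v_1 = (13, 26, 8).
v_3 = A·v_2 = (-65, -86, -52).
v_4 = A·v_3 = (193, 354, 128).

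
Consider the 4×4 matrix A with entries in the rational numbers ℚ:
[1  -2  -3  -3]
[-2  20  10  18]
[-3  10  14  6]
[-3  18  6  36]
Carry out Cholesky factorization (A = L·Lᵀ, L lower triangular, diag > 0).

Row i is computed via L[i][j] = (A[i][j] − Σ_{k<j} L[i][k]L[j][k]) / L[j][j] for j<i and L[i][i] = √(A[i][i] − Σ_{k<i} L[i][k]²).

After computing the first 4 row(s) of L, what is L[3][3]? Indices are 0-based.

Step 1: L[0][0] = √(1) = 1.
  L[1][0] = (-2) / L[0][0] = -2.
Step 2: L[1][1] = √(16) = 4.
  L[2][0] = (-3) / L[0][0] = -3.
  L[2][1] = (4) / L[1][1] = 1.
Step 3: L[2][2] = √(4) = 2.
  L[3][0] = (-3) / L[0][0] = -3.
  L[3][1] = (12) / L[1][1] = 3.
  L[3][2] = (-6) / L[2][2] = -3.
Step 4: L[3][3] = √(9) = 3.

L[3][3] = 3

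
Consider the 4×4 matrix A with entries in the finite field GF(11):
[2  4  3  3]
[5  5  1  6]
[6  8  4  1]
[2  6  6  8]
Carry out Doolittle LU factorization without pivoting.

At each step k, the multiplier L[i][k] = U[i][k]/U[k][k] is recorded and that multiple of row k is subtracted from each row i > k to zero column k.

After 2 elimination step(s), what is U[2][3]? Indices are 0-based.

U[2][3] = 2

[col 0] pivot 2
  R1 -= 8*R0 → (0, 6, 10, 4)  (L[1][0] := 8)
  R2 -= 3*R0 → (0, 7, 6, 3)  (L[2][0] := 3)
  R3 -= 1*R0 → (0, 2, 3, 5)  (L[3][0] := 1)
[col 1] pivot 6
  R2 -= 3*R1 → (0, 0, 9, 2)  (L[2][1] := 3)
  R3 -= 4*R1 → (0, 0, 7, 0)  (L[3][1] := 4)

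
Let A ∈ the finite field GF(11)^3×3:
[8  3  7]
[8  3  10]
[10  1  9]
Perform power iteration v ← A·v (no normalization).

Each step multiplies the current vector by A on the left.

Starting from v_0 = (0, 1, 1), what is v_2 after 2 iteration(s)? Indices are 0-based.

v_0 = (0, 1, 1).
v_1 = A·v_0 = (10, 2, 10).
v_2 = A·v_1 = (2, 10, 5).

v_2 = (2, 10, 5)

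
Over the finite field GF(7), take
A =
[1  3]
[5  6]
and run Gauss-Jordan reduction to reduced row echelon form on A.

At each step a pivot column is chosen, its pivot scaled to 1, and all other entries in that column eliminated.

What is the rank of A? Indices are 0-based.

step 1: normalize row 0 (÷1) = (1, 3)
  row 1: subtract 5×row0 = (0, 5)
step 2: normalize row 1 (÷5) = (0, 1)
  row 0: subtract 3×row1 = (1, 0)

rank = 2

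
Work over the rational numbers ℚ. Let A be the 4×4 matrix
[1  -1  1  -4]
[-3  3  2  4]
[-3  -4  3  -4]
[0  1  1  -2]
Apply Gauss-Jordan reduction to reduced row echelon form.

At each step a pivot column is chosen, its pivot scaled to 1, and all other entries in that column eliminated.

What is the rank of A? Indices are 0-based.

rank = 4

[1] R0 /= 1  ⇒  (1, -1, 1, -4)
     R1 -= -3·R0  ⇒  (0, 0, 5, -8)
     R2 -= -3·R0  ⇒  (0, -7, 6, -16)
[2] R1 <-> R2
[2] R1 /= -7  ⇒  (0, 1, -6/7, 16/7)
     R0 -= -1·R1  ⇒  (1, 0, 1/7, -12/7)
     R3 -= 1·R1  ⇒  (0, 0, 13/7, -30/7)
[3] R2 /= 5  ⇒  (0, 0, 1, -8/5)
     R0 -= 1/7·R2  ⇒  (1, 0, 0, -52/35)
     R1 -= -6/7·R2  ⇒  (0, 1, 0, 32/35)
     R3 -= 13/7·R2  ⇒  (0, 0, 0, -46/35)
[4] R3 /= -46/35  ⇒  (0, 0, 0, 1)
     R0 -= -52/35·R3  ⇒  (1, 0, 0, 0)
     R1 -= 32/35·R3  ⇒  (0, 1, 0, 0)
     R2 -= -8/5·R3  ⇒  (0, 0, 1, 0)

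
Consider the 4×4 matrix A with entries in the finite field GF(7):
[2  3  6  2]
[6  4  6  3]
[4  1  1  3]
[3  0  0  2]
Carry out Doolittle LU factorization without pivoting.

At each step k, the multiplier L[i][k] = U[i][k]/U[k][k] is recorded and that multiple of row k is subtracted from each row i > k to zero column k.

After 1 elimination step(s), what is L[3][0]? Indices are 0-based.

[col 0] pivot 2
  R1 -= 3*R0 → (0, 2, 2, 4)  (L[1][0] := 3)
  R2 -= 2*R0 → (0, 2, 3, 6)  (L[2][0] := 2)
  R3 -= 5*R0 → (0, 6, 5, 6)  (L[3][0] := 5)

L[3][0] = 5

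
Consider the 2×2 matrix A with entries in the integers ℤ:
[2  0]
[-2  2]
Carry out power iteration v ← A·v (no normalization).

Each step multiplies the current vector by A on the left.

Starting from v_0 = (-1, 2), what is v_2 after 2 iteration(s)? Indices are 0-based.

v_2 = (-4, 16)

v_0 = (-1, 2).
v_1 = A·v_0 = (-2, 6).
v_2 = A·v_1 = (-4, 16).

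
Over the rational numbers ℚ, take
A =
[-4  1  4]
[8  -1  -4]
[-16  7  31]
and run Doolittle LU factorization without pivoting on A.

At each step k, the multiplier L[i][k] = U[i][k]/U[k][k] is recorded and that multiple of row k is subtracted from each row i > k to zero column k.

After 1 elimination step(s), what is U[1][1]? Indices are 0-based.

U[1][1] = 1

[col 0] pivot -4
  R1 -= -2*R0 → (0, 1, 4)  (L[1][0] := -2)
  R2 -= 4*R0 → (0, 3, 15)  (L[2][0] := 4)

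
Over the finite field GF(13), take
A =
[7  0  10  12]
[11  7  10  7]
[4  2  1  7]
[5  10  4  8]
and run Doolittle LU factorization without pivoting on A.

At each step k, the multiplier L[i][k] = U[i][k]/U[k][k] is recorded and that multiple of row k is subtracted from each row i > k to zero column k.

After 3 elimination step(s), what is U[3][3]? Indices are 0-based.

[col 0] pivot 7
  R1 -= 9*R0 → (0, 7, 11, 3)  (L[1][0] := 9)
  R2 -= 8*R0 → (0, 2, 12, 2)  (L[2][0] := 8)
  R3 -= 10*R0 → (0, 10, 8, 5)  (L[3][0] := 10)
[col 1] pivot 7
  R2 -= 4*R1 → (0, 0, 7, 3)  (L[2][1] := 4)
  R3 -= 7*R1 → (0, 0, 9, 10)  (L[3][1] := 7)
[col 2] pivot 7
  R3 -= 5*R2 → (0, 0, 0, 8)  (L[3][2] := 5)

U[3][3] = 8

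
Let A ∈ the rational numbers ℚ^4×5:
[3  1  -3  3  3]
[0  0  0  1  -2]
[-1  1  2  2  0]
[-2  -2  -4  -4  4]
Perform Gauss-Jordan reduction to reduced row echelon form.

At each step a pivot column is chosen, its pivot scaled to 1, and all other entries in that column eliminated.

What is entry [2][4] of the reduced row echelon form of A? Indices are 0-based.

M[2][4] = -9/5

pivot(0,0)=3: scale R0 → (1, 1/3, -1, 1, 1)
  clear (2,0): R2 −= (-1)R0 → (0, 4/3, 1, 3, 1)
  clear (3,0): R3 −= (-2)R0 → (0, -4/3, -6, -2, 6)
pivot(1,1): swap R1↔R2
pivot(1,1)=4/3: scale R1 → (0, 1, 3/4, 9/4, 3/4)
  clear (0,1): R0 −= (1/3)R1 → (1, 0, -5/4, 1/4, 3/4)
  clear (3,1): R3 −= (-4/3)R1 → (0, 0, -5, 1, 7)
pivot(2,2): swap R2↔R3
pivot(2,2)=-5: scale R2 → (0, 0, 1, -1/5, -7/5)
  clear (0,2): R0 −= (-5/4)R2 → (1, 0, 0, 0, -1)
  clear (1,2): R1 −= (3/4)R2 → (0, 1, 0, 12/5, 9/5)
pivot(3,3)=1: scale R3 → (0, 0, 0, 1, -2)
  clear (1,3): R1 −= (12/5)R3 → (0, 1, 0, 0, 33/5)
  clear (2,3): R2 −= (-1/5)R3 → (0, 0, 1, 0, -9/5)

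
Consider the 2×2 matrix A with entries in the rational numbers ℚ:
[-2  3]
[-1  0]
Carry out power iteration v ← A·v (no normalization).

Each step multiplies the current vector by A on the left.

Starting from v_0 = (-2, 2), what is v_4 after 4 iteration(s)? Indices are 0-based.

v_0 = (-2, 2).
v_1 = A·v_0 = (10, 2).
v_2 = A·v_1 = (-14, -10).
v_3 = A·v_2 = (-2, 14).
v_4 = A·v_3 = (46, 2).

v_4 = (46, 2)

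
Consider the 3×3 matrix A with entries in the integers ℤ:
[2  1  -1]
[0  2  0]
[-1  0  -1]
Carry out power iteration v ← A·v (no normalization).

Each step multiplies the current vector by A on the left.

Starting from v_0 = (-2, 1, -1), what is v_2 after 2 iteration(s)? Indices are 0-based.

v_0 = (-2, 1, -1).
v_1 = A·v_0 = (-2, 2, 3).
v_2 = A·v_1 = (-5, 4, -1).

v_2 = (-5, 4, -1)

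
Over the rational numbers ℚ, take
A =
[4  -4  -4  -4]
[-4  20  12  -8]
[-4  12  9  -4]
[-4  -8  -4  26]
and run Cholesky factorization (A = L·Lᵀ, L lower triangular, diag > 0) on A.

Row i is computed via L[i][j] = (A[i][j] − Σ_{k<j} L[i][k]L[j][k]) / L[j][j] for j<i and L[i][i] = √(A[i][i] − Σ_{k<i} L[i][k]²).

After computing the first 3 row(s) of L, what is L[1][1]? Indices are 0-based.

L[1][1] = 4

Step 1: L[0][0] = √(4) = 2.
  L[1][0] = (-4) / L[0][0] = -2.
Step 2: L[1][1] = √(16) = 4.
  L[2][0] = (-4) / L[0][0] = -2.
  L[2][1] = (8) / L[1][1] = 2.
Step 3: L[2][2] = √(1) = 1.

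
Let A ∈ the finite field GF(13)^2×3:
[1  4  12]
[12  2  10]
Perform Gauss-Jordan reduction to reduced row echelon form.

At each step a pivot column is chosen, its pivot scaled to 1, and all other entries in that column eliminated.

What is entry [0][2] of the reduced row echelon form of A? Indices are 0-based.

M[0][2] = 6

[1] R0 /= 1  ⇒  (1, 4, 12)
     R1 -= 12·R0  ⇒  (0, 6, 9)
[2] R1 /= 6  ⇒  (0, 1, 8)
     R0 -= 4·R1  ⇒  (1, 0, 6)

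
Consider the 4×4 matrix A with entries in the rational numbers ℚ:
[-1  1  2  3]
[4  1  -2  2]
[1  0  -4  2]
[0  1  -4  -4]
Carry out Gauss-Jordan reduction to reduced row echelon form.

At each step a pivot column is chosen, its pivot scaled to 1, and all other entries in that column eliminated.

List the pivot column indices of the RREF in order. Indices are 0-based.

pivot columns: 0, 1, 2, 3

[1] R0 /= -1  ⇒  (1, -1, -2, -3)
     R1 -= 4·R0  ⇒  (0, 5, 6, 14)
     R2 -= 1·R0  ⇒  (0, 1, -2, 5)
[2] R1 /= 5  ⇒  (0, 1, 6/5, 14/5)
     R0 -= -1·R1  ⇒  (1, 0, -4/5, -1/5)
     R2 -= 1·R1  ⇒  (0, 0, -16/5, 11/5)
     R3 -= 1·R1  ⇒  (0, 0, -26/5, -34/5)
[3] R2 /= -16/5  ⇒  (0, 0, 1, -11/16)
     R0 -= -4/5·R2  ⇒  (1, 0, 0, -3/4)
     R1 -= 6/5·R2  ⇒  (0, 1, 0, 29/8)
     R3 -= -26/5·R2  ⇒  (0, 0, 0, -83/8)
[4] R3 /= -83/8  ⇒  (0, 0, 0, 1)
     R0 -= -3/4·R3  ⇒  (1, 0, 0, 0)
     R1 -= 29/8·R3  ⇒  (0, 1, 0, 0)
     R2 -= -11/16·R3  ⇒  (0, 0, 1, 0)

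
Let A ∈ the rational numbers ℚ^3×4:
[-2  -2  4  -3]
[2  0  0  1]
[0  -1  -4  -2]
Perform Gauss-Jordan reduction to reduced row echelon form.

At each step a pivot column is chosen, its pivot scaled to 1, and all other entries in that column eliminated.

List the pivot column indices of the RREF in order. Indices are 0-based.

step 1: normalize row 0 (÷-2) = (1, 1, -2, 3/2)
  row 1: subtract 2×row0 = (0, -2, 4, -2)
step 2: normalize row 1 (÷-2) = (0, 1, -2, 1)
  row 0: subtract 1×row1 = (1, 0, 0, 1/2)
  row 2: subtract -1×row1 = (0, 0, -6, -1)
step 3: normalize row 2 (÷-6) = (0, 0, 1, 1/6)
  row 1: subtract -2×row2 = (0, 1, 0, 4/3)

pivot columns: 0, 1, 2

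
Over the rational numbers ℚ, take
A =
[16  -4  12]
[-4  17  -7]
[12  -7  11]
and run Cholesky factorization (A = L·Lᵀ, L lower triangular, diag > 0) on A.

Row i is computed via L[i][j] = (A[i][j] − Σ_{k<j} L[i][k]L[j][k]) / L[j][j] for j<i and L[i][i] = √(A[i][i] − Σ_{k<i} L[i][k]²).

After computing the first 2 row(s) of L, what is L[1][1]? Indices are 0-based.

Step 1: L[0][0] = √(16) = 4.
  L[1][0] = (-4) / L[0][0] = -1.
Step 2: L[1][1] = √(16) = 4.

L[1][1] = 4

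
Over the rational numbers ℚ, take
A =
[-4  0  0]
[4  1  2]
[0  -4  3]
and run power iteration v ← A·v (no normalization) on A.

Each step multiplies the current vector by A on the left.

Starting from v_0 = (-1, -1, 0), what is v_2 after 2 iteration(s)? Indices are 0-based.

v_0 = (-1, -1, 0).
v_1 = A·v_0 = (4, -5, 4).
v_2 = A·v_1 = (-16, 19, 32).

v_2 = (-16, 19, 32)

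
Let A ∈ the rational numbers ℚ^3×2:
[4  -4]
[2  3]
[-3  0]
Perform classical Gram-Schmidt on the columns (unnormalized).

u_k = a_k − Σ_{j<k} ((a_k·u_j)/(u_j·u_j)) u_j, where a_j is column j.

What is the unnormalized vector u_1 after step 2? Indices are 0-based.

Step 1: u_0 = a_0 = (4, 2, -3).
Step 2: u_1 = a_1 − (-10/29)·u_0 = (-76/29, 107/29, -30/29).

u_1 = (-76/29, 107/29, -30/29)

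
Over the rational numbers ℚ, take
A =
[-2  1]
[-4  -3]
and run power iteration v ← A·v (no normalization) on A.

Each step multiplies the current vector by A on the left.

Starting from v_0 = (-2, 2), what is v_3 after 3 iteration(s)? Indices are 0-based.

v_0 = (-2, 2).
v_1 = A·v_0 = (6, 2).
v_2 = A·v_1 = (-10, -30).
v_3 = A·v_2 = (-10, 130).

v_3 = (-10, 130)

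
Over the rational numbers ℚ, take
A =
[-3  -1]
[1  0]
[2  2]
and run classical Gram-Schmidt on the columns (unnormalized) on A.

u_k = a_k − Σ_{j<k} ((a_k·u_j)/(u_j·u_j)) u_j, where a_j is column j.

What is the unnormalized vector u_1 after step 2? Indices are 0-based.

u_1 = (1/2, -1/2, 1)

Step 1: u_0 = a_0 = (-3, 1, 2).
Step 2: u_1 = a_1 − (1/2)·u_0 = (1/2, -1/2, 1).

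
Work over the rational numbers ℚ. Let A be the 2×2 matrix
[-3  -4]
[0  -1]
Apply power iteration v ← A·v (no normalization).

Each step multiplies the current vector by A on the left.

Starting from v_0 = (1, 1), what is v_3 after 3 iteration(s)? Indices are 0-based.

v_3 = (-79, -1)

v_0 = (1, 1).
v_1 = A·v_0 = (-7, -1).
v_2 = A·v_1 = (25, 1).
v_3 = A·v_2 = (-79, -1).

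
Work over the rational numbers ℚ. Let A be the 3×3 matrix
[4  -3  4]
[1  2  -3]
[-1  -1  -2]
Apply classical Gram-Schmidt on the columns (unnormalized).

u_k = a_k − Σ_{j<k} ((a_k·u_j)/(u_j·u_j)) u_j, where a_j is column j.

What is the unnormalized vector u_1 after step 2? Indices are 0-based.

u_1 = (-1, 5/2, -3/2)

Step 1: u_0 = a_0 = (4, 1, -1).
Step 2: u_1 = a_1 − (-1/2)·u_0 = (-1, 5/2, -3/2).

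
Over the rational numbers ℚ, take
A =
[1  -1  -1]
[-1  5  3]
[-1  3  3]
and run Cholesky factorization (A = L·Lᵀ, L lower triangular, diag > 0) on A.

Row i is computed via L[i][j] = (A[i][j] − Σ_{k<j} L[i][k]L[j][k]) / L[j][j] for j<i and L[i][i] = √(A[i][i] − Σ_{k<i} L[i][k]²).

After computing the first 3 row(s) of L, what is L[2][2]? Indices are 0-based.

L[2][2] = 1

Step 1: L[0][0] = √(1) = 1.
  L[1][0] = (-1) / L[0][0] = -1.
Step 2: L[1][1] = √(4) = 2.
  L[2][0] = (-1) / L[0][0] = -1.
  L[2][1] = (2) / L[1][1] = 1.
Step 3: L[2][2] = √(1) = 1.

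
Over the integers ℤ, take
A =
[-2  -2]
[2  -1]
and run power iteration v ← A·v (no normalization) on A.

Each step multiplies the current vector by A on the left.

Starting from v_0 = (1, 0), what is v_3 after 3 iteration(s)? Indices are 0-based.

v_0 = (1, 0).
v_1 = A·v_0 = (-2, 2).
v_2 = A·v_1 = (0, -6).
v_3 = A·v_2 = (12, 6).

v_3 = (12, 6)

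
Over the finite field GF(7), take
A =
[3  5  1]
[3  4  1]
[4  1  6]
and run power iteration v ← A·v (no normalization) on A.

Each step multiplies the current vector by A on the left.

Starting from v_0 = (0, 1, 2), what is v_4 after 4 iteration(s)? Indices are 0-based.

v_4 = (2, 5, 1)

v_0 = (0, 1, 2).
v_1 = A·v_0 = (0, 6, 6).
v_2 = A·v_1 = (1, 2, 0).
v_3 = A·v_2 = (6, 4, 6).
v_4 = A·v_3 = (2, 5, 1).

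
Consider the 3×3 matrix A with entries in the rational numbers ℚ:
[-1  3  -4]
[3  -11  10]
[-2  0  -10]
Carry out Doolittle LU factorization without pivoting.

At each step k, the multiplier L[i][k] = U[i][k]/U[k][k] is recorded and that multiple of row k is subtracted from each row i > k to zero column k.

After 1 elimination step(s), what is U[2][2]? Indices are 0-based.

U[2][2] = -2

k=0: U[0][0]=-1
  eliminate (1,0): mult=-3, new row 1: (0, -2, -2); set L[1][0]=-3
  eliminate (2,0): mult=2, new row 2: (0, -6, -2); set L[2][0]=2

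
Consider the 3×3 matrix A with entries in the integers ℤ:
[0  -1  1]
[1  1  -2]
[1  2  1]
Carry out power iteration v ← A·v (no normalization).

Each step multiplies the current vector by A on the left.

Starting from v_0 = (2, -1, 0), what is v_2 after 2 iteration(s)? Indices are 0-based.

v_2 = (-1, 2, 3)

v_0 = (2, -1, 0).
v_1 = A·v_0 = (1, 1, 0).
v_2 = A·v_1 = (-1, 2, 3).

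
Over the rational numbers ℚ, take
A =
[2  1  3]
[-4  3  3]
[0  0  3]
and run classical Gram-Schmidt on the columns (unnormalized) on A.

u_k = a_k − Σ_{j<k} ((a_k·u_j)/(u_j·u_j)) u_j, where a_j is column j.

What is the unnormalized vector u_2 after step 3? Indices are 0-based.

u_2 = (0, 0, 3)

Step 1: u_0 = a_0 = (2, -4, 0).
Step 2: u_1 = a_1 − (-1/2)·u_0 = (2, 1, 0).
Step 3: u_2 = a_2 − (-3/10)·u_0 − (9/5)·u_1 = (0, 0, 3).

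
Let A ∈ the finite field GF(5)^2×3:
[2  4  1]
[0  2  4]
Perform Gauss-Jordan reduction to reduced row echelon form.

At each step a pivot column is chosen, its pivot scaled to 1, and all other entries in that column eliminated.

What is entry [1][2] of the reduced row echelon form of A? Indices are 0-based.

M[1][2] = 2

pivot(0,0)=2: scale R0 → (1, 2, 3)
pivot(1,1)=2: scale R1 → (0, 1, 2)
  clear (0,1): R0 −= (2)R1 → (1, 0, 4)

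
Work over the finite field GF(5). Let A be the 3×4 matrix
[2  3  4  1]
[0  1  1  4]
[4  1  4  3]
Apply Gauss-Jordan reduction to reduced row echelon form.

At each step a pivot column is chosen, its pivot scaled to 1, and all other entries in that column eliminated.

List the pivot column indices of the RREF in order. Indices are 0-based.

[1] R0 /= 2  ⇒  (1, 4, 2, 3)
     R2 -= 4·R0  ⇒  (0, 0, 1, 1)
[2] R1 /= 1  ⇒  (0, 1, 1, 4)
     R0 -= 4·R1  ⇒  (1, 0, 3, 2)
[3] R2 /= 1  ⇒  (0, 0, 1, 1)
     R0 -= 3·R2  ⇒  (1, 0, 0, 4)
     R1 -= 1·R2  ⇒  (0, 1, 0, 3)

pivot columns: 0, 1, 2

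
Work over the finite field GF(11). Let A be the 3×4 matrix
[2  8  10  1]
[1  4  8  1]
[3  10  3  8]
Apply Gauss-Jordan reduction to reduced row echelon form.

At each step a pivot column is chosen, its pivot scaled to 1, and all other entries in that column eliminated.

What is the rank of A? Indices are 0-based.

step 1: normalize row 0 (÷2) = (1, 4, 5, 6)
  row 1: subtract 1×row0 = (0, 0, 3, 6)
  row 2: subtract 3×row0 = (0, 9, 10, 1)
step 2: exchange rows 1,2
step 2: normalize row 1 (÷9) = (0, 1, 6, 5)
  row 0: subtract 4×row1 = (1, 0, 3, 8)
step 3: normalize row 2 (÷3) = (0, 0, 1, 2)
  row 0: subtract 3×row2 = (1, 0, 0, 2)
  row 1: subtract 6×row2 = (0, 1, 0, 4)

rank = 3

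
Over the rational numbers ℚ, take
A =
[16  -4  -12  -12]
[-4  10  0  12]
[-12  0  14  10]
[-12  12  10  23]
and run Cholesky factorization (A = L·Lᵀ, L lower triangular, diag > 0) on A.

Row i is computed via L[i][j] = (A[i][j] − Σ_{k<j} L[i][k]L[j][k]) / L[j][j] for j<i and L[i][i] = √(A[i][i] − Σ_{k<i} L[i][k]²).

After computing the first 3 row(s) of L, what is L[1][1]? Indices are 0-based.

L[1][1] = 3

Step 1: L[0][0] = √(16) = 4.
  L[1][0] = (-4) / L[0][0] = -1.
Step 2: L[1][1] = √(9) = 3.
  L[2][0] = (-12) / L[0][0] = -3.
  L[2][1] = (-3) / L[1][1] = -1.
Step 3: L[2][2] = √(4) = 2.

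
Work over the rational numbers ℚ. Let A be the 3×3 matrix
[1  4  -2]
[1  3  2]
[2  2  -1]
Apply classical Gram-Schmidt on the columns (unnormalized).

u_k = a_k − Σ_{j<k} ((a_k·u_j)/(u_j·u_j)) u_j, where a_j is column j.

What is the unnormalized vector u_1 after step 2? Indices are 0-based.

Step 1: u_0 = a_0 = (1, 1, 2).
Step 2: u_1 = a_1 − (11/6)·u_0 = (13/6, 7/6, -5/3).

u_1 = (13/6, 7/6, -5/3)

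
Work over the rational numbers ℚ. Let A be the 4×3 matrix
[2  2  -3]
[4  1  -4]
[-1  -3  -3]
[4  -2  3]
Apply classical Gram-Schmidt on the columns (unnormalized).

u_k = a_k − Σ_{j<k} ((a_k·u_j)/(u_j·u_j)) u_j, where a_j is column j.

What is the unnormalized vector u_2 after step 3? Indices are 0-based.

Step 1: u_0 = a_0 = (2, 4, -1, 4).
Step 2: u_1 = a_1 − (3/37)·u_0 = (68/37, 25/37, -108/37, -86/37).
Step 3: u_2 = a_2 − (-7/37)·u_0 − (-238/657)·u_1 = (-1285/657, -1970/657, -310/73, 1915/657).

u_2 = (-1285/657, -1970/657, -310/73, 1915/657)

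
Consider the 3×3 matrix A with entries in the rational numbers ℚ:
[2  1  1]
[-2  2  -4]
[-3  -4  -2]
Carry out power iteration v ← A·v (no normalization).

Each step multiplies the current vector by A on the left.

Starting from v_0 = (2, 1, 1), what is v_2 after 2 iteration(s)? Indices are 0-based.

v_2 = (-6, 24, 30)

v_0 = (2, 1, 1).
v_1 = A·v_0 = (6, -6, -12).
v_2 = A·v_1 = (-6, 24, 30).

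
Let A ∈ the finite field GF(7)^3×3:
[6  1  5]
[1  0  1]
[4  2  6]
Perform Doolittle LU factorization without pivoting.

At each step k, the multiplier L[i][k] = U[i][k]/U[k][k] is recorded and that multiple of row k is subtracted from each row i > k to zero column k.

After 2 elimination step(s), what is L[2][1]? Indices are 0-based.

L[2][1] = 6

[col 0] pivot 6
  R1 -= 6*R0 → (0, 1, 6)  (L[1][0] := 6)
  R2 -= 3*R0 → (0, 6, 5)  (L[2][0] := 3)
[col 1] pivot 1
  R2 -= 6*R1 → (0, 0, 4)  (L[2][1] := 6)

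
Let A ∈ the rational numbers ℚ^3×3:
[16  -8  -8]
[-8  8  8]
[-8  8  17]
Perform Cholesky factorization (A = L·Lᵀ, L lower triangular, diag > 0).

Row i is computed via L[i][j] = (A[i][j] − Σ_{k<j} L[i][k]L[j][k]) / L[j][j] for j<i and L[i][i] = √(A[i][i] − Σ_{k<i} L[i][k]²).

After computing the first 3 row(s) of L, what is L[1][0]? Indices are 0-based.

L[1][0] = -2

Step 1: L[0][0] = √(16) = 4.
  L[1][0] = (-8) / L[0][0] = -2.
Step 2: L[1][1] = √(4) = 2.
  L[2][0] = (-8) / L[0][0] = -2.
  L[2][1] = (4) / L[1][1] = 2.
Step 3: L[2][2] = √(9) = 3.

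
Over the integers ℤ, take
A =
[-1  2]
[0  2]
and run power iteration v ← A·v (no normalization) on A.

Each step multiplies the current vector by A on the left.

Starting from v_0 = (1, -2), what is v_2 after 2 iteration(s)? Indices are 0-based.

v_2 = (-3, -8)

v_0 = (1, -2).
v_1 = A·v_0 = (-5, -4).
v_2 = A·v_1 = (-3, -8).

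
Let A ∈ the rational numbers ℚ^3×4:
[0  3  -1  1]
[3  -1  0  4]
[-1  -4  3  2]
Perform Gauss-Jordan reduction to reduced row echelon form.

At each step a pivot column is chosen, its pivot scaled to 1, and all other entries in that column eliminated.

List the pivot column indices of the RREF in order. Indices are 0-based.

[1] R0 <-> R1
[1] R0 /= 3  ⇒  (1, -1/3, 0, 4/3)
     R2 -= -1·R0  ⇒  (0, -13/3, 3, 10/3)
[2] R1 /= 3  ⇒  (0, 1, -1/3, 1/3)
     R0 -= -1/3·R1  ⇒  (1, 0, -1/9, 13/9)
     R2 -= -13/3·R1  ⇒  (0, 0, 14/9, 43/9)
[3] R2 /= 14/9  ⇒  (0, 0, 1, 43/14)
     R0 -= -1/9·R2  ⇒  (1, 0, 0, 25/14)
     R1 -= -1/3·R2  ⇒  (0, 1, 0, 19/14)

pivot columns: 0, 1, 2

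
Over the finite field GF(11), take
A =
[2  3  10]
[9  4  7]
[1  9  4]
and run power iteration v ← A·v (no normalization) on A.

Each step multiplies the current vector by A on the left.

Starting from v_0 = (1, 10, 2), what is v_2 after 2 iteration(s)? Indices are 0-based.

v_2 = (7, 5, 3)

v_0 = (1, 10, 2).
v_1 = A·v_0 = (8, 8, 0).
v_2 = A·v_1 = (7, 5, 3).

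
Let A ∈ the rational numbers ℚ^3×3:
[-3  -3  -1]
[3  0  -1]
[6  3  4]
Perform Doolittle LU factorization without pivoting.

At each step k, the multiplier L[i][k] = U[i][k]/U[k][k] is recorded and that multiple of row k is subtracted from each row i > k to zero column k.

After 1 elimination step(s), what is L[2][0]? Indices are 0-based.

Step 1: pivot at (0,0) is -3.
  row1 ← row1 − (-1)·row0  ⇒  L[1][0]=-1, U row1=(0, -3, -2)
  row2 ← row2 − (-2)·row0  ⇒  L[2][0]=-2, U row2=(0, -3, 2)

L[2][0] = -2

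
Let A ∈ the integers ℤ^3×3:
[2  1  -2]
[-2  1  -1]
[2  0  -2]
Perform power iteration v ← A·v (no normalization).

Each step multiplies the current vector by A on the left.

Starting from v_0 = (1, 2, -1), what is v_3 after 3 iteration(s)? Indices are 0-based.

v_3 = (-13, -29, 2)

v_0 = (1, 2, -1).
v_1 = A·v_0 = (6, 1, 4).
v_2 = A·v_1 = (5, -15, 4).
v_3 = A·v_2 = (-13, -29, 2).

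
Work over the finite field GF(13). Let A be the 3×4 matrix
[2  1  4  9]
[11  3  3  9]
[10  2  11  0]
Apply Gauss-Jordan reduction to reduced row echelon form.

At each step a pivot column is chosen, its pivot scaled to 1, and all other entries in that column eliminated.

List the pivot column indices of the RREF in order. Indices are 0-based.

step 1: normalize row 0 (÷2) = (1, 7, 2, 11)
  row 1: subtract 11×row0 = (0, 4, 7, 5)
  row 2: subtract 10×row0 = (0, 10, 4, 7)
step 2: normalize row 1 (÷4) = (0, 1, 5, 11)
  row 0: subtract 7×row1 = (1, 0, 6, 12)
  row 2: subtract 10×row1 = (0, 0, 6, 1)
step 3: normalize row 2 (÷6) = (0, 0, 1, 11)
  row 0: subtract 6×row2 = (1, 0, 0, 11)
  row 1: subtract 5×row2 = (0, 1, 0, 8)

pivot columns: 0, 1, 2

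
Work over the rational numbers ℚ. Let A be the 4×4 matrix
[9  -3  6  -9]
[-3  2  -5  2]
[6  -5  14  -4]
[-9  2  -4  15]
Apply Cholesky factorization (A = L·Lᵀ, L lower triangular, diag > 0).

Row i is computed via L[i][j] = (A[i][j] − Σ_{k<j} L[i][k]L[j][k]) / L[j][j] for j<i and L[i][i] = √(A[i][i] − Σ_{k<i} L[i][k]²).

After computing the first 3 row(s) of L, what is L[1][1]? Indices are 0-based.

L[1][1] = 1

Step 1: L[0][0] = √(9) = 3.
  L[1][0] = (-3) / L[0][0] = -1.
Step 2: L[1][1] = √(1) = 1.
  L[2][0] = (6) / L[0][0] = 2.
  L[2][1] = (-3) / L[1][1] = -3.
Step 3: L[2][2] = √(1) = 1.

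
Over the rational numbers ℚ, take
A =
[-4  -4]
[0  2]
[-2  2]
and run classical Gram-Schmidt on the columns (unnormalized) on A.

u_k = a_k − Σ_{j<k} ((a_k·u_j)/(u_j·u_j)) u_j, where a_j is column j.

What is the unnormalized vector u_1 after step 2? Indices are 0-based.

u_1 = (-8/5, 2, 16/5)

Step 1: u_0 = a_0 = (-4, 0, -2).
Step 2: u_1 = a_1 − (3/5)·u_0 = (-8/5, 2, 16/5).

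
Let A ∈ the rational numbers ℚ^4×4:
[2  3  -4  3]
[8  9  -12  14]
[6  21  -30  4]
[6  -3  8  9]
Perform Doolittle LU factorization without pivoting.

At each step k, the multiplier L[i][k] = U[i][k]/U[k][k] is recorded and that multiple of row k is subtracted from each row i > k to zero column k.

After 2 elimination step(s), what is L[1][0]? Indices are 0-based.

Step 1: pivot at (0,0) is 2.
  row1 ← row1 − (4)·row0  ⇒  L[1][0]=4, U row1=(0, -3, 4, 2)
  row2 ← row2 − (3)·row0  ⇒  L[2][0]=3, U row2=(0, 12, -18, -5)
  row3 ← row3 − (3)·row0  ⇒  L[3][0]=3, U row3=(0, -12, 20, 0)
Step 2: pivot at (1,1) is -3.
  row2 ← row2 − (-4)·row1  ⇒  L[2][1]=-4, U row2=(0, 0, -2, 3)
  row3 ← row3 − (4)·row1  ⇒  L[3][1]=4, U row3=(0, 0, 4, -8)

L[1][0] = 4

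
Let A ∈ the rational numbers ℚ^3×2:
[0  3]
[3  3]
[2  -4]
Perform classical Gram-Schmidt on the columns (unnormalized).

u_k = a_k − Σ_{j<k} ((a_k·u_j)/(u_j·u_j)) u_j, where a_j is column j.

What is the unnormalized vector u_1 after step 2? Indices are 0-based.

u_1 = (3, 36/13, -54/13)

Step 1: u_0 = a_0 = (0, 3, 2).
Step 2: u_1 = a_1 − (1/13)·u_0 = (3, 36/13, -54/13).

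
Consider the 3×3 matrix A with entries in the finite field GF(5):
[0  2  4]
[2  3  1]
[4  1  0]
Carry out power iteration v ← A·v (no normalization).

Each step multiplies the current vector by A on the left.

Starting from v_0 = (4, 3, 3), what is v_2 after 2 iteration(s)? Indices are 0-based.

v_0 = (4, 3, 3).
v_1 = A·v_0 = (3, 0, 4).
v_2 = A·v_1 = (1, 0, 2).

v_2 = (1, 0, 2)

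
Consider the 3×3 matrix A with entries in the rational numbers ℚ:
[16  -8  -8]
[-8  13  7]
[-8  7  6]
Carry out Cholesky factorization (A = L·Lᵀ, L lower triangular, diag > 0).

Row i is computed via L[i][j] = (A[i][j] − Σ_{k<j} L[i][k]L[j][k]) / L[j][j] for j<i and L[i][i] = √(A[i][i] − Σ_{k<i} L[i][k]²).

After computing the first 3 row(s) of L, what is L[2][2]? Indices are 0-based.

Step 1: L[0][0] = √(16) = 4.
  L[1][0] = (-8) / L[0][0] = -2.
Step 2: L[1][1] = √(9) = 3.
  L[2][0] = (-8) / L[0][0] = -2.
  L[2][1] = (3) / L[1][1] = 1.
Step 3: L[2][2] = √(1) = 1.

L[2][2] = 1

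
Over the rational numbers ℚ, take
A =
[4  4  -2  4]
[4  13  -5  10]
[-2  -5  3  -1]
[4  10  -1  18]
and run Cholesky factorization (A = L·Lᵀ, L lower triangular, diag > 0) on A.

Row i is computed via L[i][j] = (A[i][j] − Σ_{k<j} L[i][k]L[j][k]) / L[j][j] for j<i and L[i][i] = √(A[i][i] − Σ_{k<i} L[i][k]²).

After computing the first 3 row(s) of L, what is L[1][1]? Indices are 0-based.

Step 1: L[0][0] = √(4) = 2.
  L[1][0] = (4) / L[0][0] = 2.
Step 2: L[1][1] = √(9) = 3.
  L[2][0] = (-2) / L[0][0] = -1.
  L[2][1] = (-3) / L[1][1] = -1.
Step 3: L[2][2] = √(1) = 1.

L[1][1] = 3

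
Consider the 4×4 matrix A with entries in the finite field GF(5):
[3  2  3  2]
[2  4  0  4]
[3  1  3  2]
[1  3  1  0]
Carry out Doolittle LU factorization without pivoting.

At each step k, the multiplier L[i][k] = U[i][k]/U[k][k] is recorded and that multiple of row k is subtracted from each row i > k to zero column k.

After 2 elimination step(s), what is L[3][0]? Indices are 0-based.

L[3][0] = 2

k=0: U[0][0]=3
  eliminate (1,0): mult=4, new row 1: (0, 1, 3, 1); set L[1][0]=4
  eliminate (2,0): mult=1, new row 2: (0, 4, 0, 0); set L[2][0]=1
  eliminate (3,0): mult=2, new row 3: (0, 4, 0, 1); set L[3][0]=2
k=1: U[1][1]=1
  eliminate (2,1): mult=4, new row 2: (0, 0, 3, 1); set L[2][1]=4
  eliminate (3,1): mult=4, new row 3: (0, 0, 3, 2); set L[3][1]=4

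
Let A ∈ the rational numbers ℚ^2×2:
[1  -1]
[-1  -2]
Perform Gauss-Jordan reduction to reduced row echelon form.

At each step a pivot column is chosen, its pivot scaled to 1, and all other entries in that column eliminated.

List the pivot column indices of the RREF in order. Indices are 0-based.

[1] R0 /= 1  ⇒  (1, -1)
     R1 -= -1·R0  ⇒  (0, -3)
[2] R1 /= -3  ⇒  (0, 1)
     R0 -= -1·R1  ⇒  (1, 0)

pivot columns: 0, 1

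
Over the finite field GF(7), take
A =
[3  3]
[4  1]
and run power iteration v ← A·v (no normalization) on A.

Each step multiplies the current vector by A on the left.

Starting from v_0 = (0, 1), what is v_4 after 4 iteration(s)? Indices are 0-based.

v_0 = (0, 1).
v_1 = A·v_0 = (3, 1).
v_2 = A·v_1 = (5, 6).
v_3 = A·v_2 = (5, 5).
v_4 = A·v_3 = (2, 4).

v_4 = (2, 4)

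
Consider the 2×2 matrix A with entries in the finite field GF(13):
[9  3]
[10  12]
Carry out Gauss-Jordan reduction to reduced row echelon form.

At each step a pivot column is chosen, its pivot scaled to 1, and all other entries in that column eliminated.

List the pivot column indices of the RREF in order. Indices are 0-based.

step 1: normalize row 0 (÷9) = (1, 9)
  row 1: subtract 10×row0 = (0, 0)
skip col 1 (zero from row 1)

pivot columns: 0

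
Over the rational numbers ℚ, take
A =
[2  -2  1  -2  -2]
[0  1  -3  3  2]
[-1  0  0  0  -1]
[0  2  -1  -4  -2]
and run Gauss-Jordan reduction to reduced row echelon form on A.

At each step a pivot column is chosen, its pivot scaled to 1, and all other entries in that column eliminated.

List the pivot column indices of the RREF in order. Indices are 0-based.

pivot columns: 0, 1, 2, 3

pivot(0,0)=2: scale R0 → (1, -1, 1/2, -1, -1)
  clear (2,0): R2 −= (-1)R0 → (0, -1, 1/2, -1, -2)
pivot(1,1)=1: scale R1 → (0, 1, -3, 3, 2)
  clear (0,1): R0 −= (-1)R1 → (1, 0, -5/2, 2, 1)
  clear (2,1): R2 −= (-1)R1 → (0, 0, -5/2, 2, 0)
  clear (3,1): R3 −= (2)R1 → (0, 0, 5, -10, -6)
pivot(2,2)=-5/2: scale R2 → (0, 0, 1, -4/5, 0)
  clear (0,2): R0 −= (-5/2)R2 → (1, 0, 0, 0, 1)
  clear (1,2): R1 −= (-3)R2 → (0, 1, 0, 3/5, 2)
  clear (3,2): R3 −= (5)R2 → (0, 0, 0, -6, -6)
pivot(3,3)=-6: scale R3 → (0, 0, 0, 1, 1)
  clear (1,3): R1 −= (3/5)R3 → (0, 1, 0, 0, 7/5)
  clear (2,3): R2 −= (-4/5)R3 → (0, 0, 1, 0, 4/5)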